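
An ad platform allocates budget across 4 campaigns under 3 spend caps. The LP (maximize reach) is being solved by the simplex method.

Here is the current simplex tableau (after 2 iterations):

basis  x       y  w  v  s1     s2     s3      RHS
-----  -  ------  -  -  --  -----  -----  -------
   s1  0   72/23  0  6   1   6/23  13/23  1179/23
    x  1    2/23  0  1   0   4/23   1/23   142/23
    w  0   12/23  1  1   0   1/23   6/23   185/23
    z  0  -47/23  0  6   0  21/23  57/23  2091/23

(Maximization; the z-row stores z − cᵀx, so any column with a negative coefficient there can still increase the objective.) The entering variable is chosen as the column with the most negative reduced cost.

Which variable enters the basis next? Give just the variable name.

Objective-row coefficients: x: 0, y: -47/23, w: 0, v: 6, s1: 0, s2: 21/23, s3: 57/23.
The most negative is -47/23 in column y, so y enters.

y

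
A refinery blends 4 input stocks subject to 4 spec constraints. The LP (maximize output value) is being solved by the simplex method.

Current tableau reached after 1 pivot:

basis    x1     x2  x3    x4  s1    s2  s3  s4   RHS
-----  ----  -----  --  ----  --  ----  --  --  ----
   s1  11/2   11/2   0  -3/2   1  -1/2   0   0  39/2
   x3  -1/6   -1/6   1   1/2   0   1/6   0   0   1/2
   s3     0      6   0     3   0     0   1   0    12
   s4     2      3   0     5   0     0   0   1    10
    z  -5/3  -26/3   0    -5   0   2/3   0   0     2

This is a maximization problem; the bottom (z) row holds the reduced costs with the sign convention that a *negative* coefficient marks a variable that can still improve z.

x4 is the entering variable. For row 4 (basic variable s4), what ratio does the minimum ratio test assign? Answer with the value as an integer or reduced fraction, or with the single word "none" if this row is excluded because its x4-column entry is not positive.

Ratio = RHS / (x4 entry) = 10 / 5 = 2.

2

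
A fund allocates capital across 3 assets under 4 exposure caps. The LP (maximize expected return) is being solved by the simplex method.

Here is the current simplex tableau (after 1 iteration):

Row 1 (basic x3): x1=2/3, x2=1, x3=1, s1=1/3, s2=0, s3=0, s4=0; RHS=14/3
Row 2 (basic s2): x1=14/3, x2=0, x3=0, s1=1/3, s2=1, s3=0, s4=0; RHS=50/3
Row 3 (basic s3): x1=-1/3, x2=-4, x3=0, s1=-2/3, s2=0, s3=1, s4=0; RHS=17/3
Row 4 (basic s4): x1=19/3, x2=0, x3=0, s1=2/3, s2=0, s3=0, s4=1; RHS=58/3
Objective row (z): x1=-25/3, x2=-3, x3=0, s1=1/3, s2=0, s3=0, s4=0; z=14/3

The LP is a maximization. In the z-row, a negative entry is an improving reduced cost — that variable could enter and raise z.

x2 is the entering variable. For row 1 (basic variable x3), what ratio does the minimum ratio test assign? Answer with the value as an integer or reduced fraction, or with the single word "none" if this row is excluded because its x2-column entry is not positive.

Ratio = RHS / (x2 entry) = (14/3) / 1 = 14/3.

14/3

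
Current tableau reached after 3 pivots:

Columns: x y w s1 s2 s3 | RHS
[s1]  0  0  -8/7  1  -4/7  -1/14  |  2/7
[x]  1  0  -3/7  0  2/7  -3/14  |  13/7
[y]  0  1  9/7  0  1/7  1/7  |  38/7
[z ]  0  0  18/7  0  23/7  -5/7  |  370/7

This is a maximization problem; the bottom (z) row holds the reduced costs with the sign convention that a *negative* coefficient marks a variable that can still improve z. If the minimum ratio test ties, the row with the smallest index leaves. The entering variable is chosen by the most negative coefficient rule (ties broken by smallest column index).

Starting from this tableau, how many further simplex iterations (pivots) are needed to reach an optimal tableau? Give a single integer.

pivot: s3 in, y out → z = 80
No improving column remains; optimal.

1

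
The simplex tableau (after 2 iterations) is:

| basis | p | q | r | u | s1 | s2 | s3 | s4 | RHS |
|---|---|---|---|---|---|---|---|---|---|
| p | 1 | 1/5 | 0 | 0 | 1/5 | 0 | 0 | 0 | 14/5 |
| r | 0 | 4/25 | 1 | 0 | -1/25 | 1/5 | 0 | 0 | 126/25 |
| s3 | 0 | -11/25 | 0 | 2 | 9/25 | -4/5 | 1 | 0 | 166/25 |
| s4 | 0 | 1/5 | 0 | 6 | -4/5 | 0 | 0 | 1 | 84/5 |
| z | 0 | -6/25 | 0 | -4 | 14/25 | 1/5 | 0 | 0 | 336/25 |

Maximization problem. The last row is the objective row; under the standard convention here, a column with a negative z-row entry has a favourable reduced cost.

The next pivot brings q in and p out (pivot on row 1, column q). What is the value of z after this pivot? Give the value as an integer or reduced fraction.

84/5

Minimum ratio for q: (14/5)/(1/5) = 14.
z changes by −(z-row coeff of q)·ratio = −(-6/25)·14 = 84/25.
New z = 336/25 + (84/25) = 84/5.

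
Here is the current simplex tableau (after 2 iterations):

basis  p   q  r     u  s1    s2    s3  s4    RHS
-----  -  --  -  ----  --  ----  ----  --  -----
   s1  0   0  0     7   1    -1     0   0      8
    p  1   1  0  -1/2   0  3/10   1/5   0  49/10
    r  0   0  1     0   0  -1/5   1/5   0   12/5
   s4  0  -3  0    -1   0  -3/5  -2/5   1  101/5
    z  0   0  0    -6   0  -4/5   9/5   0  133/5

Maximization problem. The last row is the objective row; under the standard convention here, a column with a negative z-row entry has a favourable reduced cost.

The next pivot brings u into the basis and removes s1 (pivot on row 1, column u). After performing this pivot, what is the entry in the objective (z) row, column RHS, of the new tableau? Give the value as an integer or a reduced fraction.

1171/35

Pivot element is row 1, column u: 7.
Normalize row 1: new (row 1, RHS) = 8/7 = 8/7.
z-row ← z-row − (-6)·(new row 1): 133/5 − (-6)·(8/7) = 1171/35.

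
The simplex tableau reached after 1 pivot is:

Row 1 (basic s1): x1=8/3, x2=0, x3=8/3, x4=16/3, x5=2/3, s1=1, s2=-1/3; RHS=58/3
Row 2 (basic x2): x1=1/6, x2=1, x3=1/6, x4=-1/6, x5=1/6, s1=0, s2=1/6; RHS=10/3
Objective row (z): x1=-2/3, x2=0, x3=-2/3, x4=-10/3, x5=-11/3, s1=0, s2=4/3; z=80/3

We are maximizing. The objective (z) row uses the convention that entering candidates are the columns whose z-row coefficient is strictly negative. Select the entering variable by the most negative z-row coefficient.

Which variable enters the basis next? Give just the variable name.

x5

Objective-row coefficients: x1: -2/3, x2: 0, x3: -2/3, x4: -10/3, x5: -11/3, s1: 0, s2: 4/3.
The most negative is -11/3 in column x5, so x5 enters.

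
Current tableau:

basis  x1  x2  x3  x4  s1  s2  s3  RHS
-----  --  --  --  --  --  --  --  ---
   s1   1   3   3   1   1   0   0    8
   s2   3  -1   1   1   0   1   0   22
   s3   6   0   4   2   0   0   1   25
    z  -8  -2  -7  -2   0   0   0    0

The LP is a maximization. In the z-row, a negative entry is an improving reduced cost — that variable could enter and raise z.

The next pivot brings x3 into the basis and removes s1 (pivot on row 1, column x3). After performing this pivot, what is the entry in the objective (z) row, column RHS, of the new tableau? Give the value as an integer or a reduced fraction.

56/3

Pivot element is row 1, column x3: 3.
Normalize row 1: new (row 1, RHS) = 8/3 = 8/3.
z-row ← z-row − (-7)·(new row 1): 0 − (-7)·(8/3) = 56/3.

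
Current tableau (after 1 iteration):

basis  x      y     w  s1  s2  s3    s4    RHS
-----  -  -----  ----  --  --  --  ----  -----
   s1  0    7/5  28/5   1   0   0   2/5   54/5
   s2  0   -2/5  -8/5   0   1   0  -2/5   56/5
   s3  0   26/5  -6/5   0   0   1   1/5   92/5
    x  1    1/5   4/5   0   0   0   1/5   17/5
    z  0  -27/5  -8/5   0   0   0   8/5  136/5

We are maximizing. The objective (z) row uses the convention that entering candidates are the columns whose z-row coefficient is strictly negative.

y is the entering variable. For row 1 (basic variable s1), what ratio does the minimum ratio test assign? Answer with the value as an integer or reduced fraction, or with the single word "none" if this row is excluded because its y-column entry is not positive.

54/7

Ratio = RHS / (y entry) = (54/5) / (7/5) = 54/7.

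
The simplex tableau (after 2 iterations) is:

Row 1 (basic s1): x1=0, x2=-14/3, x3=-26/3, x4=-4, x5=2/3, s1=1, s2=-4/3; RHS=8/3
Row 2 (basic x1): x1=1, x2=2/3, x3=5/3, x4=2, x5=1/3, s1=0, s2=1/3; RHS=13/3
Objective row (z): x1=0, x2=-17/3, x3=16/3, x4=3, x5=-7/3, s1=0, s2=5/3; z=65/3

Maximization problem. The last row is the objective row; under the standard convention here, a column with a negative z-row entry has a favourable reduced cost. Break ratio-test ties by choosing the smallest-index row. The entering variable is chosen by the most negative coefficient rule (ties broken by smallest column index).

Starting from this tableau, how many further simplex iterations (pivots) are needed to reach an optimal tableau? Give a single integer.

1

pivot: x2 in, x1 out → z = 117/2
No improving column remains; optimal.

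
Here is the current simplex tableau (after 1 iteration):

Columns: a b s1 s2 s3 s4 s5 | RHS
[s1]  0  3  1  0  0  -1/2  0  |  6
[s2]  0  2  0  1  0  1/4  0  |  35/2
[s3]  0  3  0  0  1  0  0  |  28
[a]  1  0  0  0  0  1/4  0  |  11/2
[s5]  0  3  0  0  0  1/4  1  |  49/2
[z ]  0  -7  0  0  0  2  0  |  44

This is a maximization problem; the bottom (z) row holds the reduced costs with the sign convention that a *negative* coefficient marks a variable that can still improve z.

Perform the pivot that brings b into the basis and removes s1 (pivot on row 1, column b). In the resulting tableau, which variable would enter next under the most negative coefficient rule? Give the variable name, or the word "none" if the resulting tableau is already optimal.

none

Pivot element 3. New z-row = old z-row − (-7)·(row 1/3).
Updated z-row coefficients: a: 0, b: 0, s1: 7/3, s2: 0, s3: 0, s4: 5/6, s5: 0.
No coefficient is strictly negative; the tableau after this pivot is optimal.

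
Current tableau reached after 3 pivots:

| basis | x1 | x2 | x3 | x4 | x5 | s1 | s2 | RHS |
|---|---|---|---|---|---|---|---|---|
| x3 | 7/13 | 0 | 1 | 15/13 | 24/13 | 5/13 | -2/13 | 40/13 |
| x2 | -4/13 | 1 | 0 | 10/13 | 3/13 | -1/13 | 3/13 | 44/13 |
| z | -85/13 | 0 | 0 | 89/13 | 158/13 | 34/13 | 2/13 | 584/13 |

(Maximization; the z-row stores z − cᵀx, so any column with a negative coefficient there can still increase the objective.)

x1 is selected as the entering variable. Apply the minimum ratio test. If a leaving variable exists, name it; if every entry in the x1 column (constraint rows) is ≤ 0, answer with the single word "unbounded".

Ratios: row 1 (x3): (40/13)/(7/13) = 40/7; row 2 (x2): entry -4/13 ≤ 0, skip.
Minimum ratio is in the x3 row, so x3 leaves.

x3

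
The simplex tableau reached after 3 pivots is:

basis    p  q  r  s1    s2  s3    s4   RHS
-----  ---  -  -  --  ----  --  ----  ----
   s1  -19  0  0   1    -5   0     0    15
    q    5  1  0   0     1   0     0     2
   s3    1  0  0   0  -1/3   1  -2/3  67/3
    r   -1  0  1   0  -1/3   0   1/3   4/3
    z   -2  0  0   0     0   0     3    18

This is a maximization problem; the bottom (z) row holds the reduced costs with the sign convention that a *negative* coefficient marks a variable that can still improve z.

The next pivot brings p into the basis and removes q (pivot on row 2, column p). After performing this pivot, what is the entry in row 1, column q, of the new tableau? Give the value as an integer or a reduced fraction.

19/5

Pivot element is row 2, column p: 5.
Normalize row 2: new (row 2, q) = 1/5 = 1/5.
row 1 ← row 1 − (-19)·(new row 2): 0 − (-19)·(1/5) = 19/5.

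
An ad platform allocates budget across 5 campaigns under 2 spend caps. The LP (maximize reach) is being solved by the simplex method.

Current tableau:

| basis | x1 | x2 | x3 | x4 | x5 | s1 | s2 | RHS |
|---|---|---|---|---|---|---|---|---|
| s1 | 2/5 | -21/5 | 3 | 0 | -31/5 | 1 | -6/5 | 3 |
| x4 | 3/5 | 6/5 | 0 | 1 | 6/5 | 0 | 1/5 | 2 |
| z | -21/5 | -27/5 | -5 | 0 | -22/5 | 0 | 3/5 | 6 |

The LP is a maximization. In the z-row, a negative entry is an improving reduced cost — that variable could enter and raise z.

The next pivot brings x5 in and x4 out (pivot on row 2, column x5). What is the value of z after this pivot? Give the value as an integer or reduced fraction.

Minimum ratio for x5: 2/(6/5) = 5/3.
z changes by −(z-row coeff of x5)·ratio = −(-22/5)·(5/3) = 22/3.
New z = 6 + (22/3) = 40/3.

40/3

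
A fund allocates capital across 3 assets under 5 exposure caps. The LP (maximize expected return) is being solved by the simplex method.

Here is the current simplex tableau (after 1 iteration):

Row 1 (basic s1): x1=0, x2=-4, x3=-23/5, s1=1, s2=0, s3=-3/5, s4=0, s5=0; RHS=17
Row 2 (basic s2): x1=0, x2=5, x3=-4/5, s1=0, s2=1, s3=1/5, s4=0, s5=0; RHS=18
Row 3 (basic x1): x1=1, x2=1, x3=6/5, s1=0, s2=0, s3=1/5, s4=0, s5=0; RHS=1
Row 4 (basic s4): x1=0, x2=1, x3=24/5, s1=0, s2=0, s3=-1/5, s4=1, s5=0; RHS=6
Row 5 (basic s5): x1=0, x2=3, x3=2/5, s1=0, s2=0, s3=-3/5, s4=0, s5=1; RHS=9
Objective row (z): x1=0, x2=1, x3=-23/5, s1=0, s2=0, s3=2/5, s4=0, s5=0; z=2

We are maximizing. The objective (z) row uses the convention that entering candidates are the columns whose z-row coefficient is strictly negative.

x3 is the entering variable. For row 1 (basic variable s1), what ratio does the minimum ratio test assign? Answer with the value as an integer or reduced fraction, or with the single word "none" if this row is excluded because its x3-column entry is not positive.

The x3 entry in row 1 is -23/5 ≤ 0, so this row gives no ratio.

none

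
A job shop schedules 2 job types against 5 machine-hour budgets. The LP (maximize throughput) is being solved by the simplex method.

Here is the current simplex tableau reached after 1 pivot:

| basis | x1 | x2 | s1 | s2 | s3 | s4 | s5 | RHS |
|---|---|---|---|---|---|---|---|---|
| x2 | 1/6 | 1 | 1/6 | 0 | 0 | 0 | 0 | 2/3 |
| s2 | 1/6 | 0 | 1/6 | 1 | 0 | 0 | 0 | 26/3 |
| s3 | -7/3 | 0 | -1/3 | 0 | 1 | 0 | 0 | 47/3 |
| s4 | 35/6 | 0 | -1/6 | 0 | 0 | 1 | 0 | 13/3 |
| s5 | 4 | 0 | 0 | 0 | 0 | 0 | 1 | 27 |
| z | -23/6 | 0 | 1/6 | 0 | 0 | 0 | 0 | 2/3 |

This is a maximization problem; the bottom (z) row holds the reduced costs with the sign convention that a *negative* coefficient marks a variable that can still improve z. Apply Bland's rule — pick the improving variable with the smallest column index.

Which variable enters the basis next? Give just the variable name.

Objective-row coefficients: x1: -23/6, x2: 0, s1: 1/6, s2: 0, s3: 0, s4: 0, s5: 0.
Improving columns: x1. Bland's rule picks the smallest column index → x1.

x1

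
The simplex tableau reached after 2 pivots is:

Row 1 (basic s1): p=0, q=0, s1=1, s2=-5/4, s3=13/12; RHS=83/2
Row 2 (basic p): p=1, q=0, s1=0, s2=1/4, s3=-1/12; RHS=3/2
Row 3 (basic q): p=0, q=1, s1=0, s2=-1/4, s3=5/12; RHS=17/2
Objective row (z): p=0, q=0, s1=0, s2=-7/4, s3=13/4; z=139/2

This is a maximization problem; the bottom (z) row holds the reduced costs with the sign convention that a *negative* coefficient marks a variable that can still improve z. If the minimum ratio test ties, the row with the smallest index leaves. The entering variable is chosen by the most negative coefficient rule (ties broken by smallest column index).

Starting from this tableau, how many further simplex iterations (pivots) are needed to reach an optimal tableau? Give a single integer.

1

pivot: s2 in, p out → z = 80
No improving column remains; optimal.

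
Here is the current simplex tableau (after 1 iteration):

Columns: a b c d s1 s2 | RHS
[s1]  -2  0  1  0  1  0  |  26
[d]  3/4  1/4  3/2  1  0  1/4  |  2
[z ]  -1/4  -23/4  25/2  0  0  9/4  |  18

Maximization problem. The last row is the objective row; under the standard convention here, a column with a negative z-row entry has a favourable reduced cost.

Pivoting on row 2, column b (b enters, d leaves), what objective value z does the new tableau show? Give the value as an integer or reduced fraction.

Minimum ratio for b: 2/(1/4) = 8.
z changes by −(z-row coeff of b)·ratio = −(-23/4)·8 = 46.
New z = 18 + 46 = 64.

64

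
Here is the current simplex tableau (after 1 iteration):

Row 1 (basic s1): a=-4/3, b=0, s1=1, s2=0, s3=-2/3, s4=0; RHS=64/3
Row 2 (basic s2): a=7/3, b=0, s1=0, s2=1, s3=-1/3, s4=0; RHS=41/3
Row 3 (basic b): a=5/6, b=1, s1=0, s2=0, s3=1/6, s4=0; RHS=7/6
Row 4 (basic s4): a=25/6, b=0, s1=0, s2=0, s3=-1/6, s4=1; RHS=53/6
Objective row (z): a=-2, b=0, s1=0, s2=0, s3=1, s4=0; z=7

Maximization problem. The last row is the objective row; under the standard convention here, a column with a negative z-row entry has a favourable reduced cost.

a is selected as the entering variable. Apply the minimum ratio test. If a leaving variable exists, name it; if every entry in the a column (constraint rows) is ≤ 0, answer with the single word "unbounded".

Ratios: row 1 (s1): entry -4/3 ≤ 0, skip; row 2 (s2): (41/3)/(7/3) = 41/7; row 3 (b): (7/6)/(5/6) = 7/5; row 4 (s4): (53/6)/(25/6) = 53/25.
Minimum ratio is in the b row, so b leaves.

b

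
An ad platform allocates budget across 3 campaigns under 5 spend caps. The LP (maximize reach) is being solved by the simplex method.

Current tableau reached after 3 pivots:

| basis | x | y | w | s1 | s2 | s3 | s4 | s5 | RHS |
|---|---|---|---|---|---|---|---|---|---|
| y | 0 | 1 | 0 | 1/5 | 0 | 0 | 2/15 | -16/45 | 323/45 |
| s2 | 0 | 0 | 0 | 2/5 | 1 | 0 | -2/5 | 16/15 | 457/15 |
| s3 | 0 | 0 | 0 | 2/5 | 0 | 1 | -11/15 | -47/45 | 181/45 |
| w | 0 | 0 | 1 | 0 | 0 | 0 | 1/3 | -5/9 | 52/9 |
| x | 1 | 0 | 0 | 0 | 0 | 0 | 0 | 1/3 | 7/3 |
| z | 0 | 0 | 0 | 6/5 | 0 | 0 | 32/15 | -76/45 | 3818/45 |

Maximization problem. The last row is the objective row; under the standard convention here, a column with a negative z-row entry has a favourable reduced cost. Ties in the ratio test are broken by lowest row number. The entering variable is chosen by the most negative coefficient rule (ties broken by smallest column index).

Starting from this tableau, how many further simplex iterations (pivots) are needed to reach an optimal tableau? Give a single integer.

1

pivot: s5 in, x out → z = 290/3
No improving column remains; optimal.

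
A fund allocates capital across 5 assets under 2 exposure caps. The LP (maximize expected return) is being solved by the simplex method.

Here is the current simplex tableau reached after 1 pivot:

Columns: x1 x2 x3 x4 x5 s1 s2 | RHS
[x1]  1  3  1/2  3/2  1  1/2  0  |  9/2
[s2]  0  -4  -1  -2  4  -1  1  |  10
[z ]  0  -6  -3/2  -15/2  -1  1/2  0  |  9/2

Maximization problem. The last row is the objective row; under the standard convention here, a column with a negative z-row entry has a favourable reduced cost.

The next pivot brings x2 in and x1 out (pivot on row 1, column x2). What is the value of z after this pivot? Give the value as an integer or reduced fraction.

27/2

Minimum ratio for x2: (9/2)/3 = 3/2.
z changes by −(z-row coeff of x2)·ratio = −(-6)·(3/2) = 9.
New z = 9/2 + 9 = 27/2.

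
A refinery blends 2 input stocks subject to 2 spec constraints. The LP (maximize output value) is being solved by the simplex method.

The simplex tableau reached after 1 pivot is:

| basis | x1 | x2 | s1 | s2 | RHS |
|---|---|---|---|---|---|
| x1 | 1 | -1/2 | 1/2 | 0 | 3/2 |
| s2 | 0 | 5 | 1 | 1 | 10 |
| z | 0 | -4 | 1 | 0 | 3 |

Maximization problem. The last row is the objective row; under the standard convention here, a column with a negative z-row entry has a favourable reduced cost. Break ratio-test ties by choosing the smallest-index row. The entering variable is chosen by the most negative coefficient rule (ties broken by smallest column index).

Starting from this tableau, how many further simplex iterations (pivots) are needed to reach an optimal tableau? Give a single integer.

1

pivot: x2 in, s2 out → z = 11
No improving column remains; optimal.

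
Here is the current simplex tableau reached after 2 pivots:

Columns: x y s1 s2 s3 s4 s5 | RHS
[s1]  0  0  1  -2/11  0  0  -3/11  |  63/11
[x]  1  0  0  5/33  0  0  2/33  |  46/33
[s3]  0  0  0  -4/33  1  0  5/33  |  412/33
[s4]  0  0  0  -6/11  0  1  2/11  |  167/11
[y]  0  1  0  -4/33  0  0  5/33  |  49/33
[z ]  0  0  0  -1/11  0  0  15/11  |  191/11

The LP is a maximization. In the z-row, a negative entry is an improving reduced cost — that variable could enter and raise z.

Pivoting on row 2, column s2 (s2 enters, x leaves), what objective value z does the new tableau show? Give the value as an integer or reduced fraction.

Minimum ratio for s2: (46/33)/(5/33) = 46/5.
z changes by −(z-row coeff of s2)·ratio = −(-1/11)·(46/5) = 46/55.
New z = 191/11 + (46/55) = 91/5.

91/5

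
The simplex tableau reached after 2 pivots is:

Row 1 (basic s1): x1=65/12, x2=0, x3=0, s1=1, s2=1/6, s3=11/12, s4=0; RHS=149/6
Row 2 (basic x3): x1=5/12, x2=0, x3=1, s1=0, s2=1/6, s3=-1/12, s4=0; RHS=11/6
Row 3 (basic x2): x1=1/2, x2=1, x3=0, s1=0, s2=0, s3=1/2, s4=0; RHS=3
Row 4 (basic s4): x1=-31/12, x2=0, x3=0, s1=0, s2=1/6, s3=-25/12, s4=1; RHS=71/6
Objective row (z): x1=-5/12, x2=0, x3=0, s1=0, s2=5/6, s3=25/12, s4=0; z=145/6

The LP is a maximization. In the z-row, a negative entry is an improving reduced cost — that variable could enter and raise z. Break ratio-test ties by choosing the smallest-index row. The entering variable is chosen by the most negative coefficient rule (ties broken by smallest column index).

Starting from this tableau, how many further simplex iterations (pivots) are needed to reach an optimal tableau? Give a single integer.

pivot: x1 in, x3 out → z = 26
No improving column remains; optimal.

1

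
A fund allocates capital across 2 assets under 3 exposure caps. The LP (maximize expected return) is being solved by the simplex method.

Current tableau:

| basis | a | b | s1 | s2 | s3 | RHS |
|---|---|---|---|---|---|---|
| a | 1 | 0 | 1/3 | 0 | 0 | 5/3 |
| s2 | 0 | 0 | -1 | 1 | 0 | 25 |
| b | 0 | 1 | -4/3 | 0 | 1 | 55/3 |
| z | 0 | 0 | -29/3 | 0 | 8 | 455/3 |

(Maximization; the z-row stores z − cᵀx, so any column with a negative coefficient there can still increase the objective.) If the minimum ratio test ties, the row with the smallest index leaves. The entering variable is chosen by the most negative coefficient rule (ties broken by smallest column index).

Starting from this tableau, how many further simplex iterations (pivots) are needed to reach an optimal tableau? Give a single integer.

pivot: s1 in, a out → z = 200
No improving column remains; optimal.

1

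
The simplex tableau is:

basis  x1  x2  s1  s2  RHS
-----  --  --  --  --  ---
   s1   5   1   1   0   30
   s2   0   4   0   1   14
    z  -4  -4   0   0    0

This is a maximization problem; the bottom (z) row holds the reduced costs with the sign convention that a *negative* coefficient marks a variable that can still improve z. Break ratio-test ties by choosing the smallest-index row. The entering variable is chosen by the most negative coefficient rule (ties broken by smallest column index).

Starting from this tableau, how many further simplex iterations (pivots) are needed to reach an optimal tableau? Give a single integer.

pivot: x1 in, s1 out → z = 24
pivot: x2 in, s2 out → z = 176/5
No improving column remains; optimal.

2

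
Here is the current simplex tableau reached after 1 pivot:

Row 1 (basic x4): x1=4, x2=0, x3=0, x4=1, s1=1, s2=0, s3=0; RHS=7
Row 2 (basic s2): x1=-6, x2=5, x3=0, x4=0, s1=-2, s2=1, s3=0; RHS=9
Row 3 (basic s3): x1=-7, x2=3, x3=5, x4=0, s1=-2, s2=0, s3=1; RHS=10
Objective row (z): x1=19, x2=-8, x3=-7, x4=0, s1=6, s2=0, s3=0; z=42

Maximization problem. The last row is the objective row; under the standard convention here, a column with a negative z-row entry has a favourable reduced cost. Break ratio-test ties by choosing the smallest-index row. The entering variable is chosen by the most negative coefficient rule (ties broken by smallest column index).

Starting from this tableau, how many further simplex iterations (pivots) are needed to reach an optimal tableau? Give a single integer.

pivot: x2 in, s2 out → z = 282/5
pivot: x3 in, s3 out → z = 1571/25
No improving column remains; optimal.

2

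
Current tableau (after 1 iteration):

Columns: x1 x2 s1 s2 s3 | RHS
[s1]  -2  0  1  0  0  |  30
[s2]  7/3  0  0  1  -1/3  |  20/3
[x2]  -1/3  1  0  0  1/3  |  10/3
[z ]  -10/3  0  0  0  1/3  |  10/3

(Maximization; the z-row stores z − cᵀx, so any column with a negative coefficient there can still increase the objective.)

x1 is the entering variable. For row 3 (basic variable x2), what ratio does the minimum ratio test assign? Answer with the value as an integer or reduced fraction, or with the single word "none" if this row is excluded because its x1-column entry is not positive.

none

The x1 entry in row 3 is -1/3 ≤ 0, so this row gives no ratio.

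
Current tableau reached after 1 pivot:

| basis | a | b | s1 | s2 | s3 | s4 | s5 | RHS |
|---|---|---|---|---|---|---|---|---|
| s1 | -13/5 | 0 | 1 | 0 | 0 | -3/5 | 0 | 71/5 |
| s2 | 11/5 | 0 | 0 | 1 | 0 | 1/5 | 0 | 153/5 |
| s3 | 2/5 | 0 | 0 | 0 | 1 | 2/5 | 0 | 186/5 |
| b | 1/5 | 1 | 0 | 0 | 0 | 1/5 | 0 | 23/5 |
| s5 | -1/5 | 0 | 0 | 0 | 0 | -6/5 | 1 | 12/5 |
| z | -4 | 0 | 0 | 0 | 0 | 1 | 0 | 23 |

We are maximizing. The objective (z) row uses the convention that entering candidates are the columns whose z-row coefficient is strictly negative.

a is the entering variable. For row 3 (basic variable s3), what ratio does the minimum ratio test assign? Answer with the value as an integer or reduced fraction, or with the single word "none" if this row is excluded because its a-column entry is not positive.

93

Ratio = RHS / (a entry) = (186/5) / (2/5) = 93.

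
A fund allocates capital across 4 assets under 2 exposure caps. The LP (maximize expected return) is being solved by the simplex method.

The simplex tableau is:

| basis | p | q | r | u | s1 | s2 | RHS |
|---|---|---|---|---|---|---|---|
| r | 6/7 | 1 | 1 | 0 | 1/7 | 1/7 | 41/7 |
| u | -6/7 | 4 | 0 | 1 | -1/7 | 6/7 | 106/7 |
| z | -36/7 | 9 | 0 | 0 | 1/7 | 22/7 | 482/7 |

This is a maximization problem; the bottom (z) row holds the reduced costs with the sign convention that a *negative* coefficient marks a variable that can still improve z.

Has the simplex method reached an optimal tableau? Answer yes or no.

Column p has objective-row coefficient -36/7, which is negative; an improving pivot exists, so not yet optimal.

no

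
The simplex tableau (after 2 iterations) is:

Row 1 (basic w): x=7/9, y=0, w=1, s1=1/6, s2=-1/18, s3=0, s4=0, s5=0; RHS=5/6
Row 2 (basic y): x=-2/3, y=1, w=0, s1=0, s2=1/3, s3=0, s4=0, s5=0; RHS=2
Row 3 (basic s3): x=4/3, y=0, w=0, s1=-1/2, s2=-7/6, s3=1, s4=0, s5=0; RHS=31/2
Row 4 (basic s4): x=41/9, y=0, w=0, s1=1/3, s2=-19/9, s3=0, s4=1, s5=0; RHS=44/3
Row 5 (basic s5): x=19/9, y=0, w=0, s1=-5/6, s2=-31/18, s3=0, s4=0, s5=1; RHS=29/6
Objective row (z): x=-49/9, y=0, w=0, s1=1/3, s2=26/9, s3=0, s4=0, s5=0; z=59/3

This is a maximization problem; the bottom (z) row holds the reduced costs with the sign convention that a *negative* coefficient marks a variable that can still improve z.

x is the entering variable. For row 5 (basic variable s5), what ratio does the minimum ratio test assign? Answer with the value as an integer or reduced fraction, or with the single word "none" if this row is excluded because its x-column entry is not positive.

87/38

Ratio = RHS / (x entry) = (29/6) / (19/9) = 87/38.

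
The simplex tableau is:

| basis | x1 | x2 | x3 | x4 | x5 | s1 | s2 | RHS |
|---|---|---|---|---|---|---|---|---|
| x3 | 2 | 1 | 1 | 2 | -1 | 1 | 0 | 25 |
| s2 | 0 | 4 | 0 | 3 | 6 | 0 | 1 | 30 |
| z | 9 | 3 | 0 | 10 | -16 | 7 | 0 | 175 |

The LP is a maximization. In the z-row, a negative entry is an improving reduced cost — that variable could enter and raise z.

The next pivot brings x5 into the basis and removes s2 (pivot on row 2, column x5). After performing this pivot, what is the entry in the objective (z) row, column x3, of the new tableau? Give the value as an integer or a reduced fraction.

Pivot element is row 2, column x5: 6.
Normalize row 2: new (row 2, x3) = 0/6 = 0.
z-row ← z-row − (-16)·(new row 2): 0 − (-16)·0 = 0.

0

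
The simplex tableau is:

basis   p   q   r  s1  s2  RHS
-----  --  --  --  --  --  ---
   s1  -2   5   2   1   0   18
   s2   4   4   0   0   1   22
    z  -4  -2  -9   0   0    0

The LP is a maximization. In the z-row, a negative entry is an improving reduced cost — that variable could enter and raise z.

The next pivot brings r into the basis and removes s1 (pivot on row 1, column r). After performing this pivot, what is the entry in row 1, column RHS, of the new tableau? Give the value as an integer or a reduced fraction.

9

Pivot element is row 1, column r: 2.
Normalize row 1: new (row 1, RHS) = 18/2 = 9.
Row 1 is the pivot row, so the entry is 9.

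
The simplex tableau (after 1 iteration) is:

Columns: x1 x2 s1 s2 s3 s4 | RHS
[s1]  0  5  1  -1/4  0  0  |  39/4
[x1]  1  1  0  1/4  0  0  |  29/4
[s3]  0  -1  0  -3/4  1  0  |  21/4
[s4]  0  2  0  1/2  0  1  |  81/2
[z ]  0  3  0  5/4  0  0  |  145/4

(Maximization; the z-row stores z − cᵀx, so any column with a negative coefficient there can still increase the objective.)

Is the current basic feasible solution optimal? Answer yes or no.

No objective-row coefficient is strictly negative, so no entering variable exists; the tableau is optimal.

yes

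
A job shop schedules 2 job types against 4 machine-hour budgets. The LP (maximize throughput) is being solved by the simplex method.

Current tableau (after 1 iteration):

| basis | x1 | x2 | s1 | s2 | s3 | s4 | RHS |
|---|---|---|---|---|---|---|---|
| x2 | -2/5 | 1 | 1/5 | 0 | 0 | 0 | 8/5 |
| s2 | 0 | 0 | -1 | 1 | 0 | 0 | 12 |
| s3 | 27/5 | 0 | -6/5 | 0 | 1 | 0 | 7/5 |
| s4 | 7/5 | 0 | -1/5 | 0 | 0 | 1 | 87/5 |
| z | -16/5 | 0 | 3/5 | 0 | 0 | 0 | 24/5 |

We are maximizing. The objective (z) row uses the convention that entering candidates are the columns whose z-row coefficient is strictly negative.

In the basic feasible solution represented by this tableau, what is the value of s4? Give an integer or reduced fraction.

s4 is basic (row 4); its value is the RHS of that row: 87/5.

87/5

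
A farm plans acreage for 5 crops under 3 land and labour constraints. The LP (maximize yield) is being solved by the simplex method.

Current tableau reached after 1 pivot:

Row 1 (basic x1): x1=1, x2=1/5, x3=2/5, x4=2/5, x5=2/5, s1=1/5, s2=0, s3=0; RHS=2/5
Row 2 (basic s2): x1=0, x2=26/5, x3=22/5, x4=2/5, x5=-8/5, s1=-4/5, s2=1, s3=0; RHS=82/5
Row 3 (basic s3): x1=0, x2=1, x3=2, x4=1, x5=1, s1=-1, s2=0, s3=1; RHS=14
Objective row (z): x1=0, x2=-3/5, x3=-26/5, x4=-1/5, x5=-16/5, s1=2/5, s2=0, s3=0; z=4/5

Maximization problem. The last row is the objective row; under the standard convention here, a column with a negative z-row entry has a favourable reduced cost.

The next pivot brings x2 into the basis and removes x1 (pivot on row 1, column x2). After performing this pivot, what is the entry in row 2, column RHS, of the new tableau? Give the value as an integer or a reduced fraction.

6

Pivot element is row 1, column x2: 1/5.
Normalize row 1: new (row 1, RHS) = (2/5)/(1/5) = 2.
row 2 ← row 2 − (26/5)·(new row 1): 82/5 − (26/5)·2 = 6.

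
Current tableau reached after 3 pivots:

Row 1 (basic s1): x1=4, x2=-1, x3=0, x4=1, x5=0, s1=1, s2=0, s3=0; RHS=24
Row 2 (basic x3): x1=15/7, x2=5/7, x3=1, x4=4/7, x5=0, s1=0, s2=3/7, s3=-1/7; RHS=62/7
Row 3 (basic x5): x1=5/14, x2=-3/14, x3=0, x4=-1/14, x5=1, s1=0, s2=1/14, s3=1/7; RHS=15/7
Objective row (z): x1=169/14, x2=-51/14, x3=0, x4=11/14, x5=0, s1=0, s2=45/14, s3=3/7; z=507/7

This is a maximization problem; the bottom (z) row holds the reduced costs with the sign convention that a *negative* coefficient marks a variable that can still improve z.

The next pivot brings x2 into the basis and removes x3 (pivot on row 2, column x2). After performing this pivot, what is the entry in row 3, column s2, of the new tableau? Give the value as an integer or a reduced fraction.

1/5

Pivot element is row 2, column x2: 5/7.
Normalize row 2: new (row 2, s2) = (3/7)/(5/7) = 3/5.
row 3 ← row 3 − (-3/14)·(new row 2): 1/14 − (-3/14)·(3/5) = 1/5.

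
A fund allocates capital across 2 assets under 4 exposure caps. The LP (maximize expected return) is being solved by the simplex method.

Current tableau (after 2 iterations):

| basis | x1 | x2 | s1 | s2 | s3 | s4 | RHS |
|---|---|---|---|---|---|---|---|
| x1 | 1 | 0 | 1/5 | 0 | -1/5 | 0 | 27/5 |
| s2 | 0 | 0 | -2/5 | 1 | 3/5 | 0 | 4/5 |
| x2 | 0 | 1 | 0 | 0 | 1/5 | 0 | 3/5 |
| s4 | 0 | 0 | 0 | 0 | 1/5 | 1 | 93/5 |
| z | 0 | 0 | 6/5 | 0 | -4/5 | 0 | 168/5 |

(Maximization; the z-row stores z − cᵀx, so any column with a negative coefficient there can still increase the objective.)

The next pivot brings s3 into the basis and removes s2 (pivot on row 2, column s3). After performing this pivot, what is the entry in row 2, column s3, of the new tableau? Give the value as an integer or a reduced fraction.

Pivot element is row 2, column s3: 3/5.
Normalize row 2: new (row 2, s3) = (3/5)/(3/5) = 1.
Row 2 is the pivot row, so the entry is 1.

1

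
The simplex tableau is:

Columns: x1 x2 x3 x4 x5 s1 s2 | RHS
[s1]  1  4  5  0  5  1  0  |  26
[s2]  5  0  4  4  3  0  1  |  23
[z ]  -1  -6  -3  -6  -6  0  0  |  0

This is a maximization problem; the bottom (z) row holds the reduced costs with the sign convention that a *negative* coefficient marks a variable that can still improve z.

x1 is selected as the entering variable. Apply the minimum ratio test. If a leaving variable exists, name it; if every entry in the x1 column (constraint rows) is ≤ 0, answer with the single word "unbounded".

Ratios: row 1 (s1): 26/1 = 26; row 2 (s2): 23/5 = 23/5.
Minimum ratio is in the s2 row, so s2 leaves.

s2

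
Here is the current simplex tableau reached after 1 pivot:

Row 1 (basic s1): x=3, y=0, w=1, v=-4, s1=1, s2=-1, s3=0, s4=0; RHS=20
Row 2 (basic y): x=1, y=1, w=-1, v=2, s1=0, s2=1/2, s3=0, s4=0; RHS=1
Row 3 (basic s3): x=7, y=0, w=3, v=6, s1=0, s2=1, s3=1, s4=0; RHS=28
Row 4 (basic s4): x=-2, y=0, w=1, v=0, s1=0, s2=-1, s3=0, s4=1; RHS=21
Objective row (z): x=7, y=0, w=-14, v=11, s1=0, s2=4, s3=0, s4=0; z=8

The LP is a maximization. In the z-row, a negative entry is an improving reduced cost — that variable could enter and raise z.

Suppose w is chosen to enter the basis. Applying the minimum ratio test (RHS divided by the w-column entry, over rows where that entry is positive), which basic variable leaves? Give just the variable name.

s3

Ratios: row 1 (s1): 20/1 = 20; row 2 (y): entry -1 ≤ 0, skip; row 3 (s3): 28/3 = 28/3; row 4 (s4): 21/1 = 21.
Minimum ratio 28/3 is in the s3 row, so s3 leaves.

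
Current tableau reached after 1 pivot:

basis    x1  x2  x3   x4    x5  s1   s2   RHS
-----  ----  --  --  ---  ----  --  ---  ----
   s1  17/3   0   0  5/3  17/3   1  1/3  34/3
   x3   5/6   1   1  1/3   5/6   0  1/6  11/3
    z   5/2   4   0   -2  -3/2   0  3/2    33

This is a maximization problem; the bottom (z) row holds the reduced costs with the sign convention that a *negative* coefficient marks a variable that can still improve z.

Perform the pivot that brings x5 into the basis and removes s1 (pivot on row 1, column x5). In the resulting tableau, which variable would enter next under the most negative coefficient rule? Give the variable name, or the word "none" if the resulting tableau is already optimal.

Pivot element 17/3. New z-row = old z-row − (-3/2)·(row 1/(17/3)).
Updated z-row coefficients: x1: 4, x2: 4, x3: 0, x4: -53/34, x5: 0, s1: 9/34, s2: 27/17.
The most negative is -53/34 in column x4, so x4 would enter next.

x4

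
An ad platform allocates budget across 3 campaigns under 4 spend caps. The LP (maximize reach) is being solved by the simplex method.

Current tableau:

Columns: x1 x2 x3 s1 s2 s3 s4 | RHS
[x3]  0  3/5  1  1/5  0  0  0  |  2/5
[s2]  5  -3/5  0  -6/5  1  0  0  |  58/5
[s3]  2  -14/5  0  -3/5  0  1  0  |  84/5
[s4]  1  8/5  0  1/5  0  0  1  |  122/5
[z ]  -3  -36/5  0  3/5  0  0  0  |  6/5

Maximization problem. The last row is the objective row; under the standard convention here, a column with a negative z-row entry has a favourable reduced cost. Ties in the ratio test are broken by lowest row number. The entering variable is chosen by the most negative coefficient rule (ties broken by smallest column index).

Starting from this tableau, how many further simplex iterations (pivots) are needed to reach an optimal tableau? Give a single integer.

2

pivot: x2 in, x3 out → z = 6
pivot: x1 in, s2 out → z = 66/5
No improving column remains; optimal.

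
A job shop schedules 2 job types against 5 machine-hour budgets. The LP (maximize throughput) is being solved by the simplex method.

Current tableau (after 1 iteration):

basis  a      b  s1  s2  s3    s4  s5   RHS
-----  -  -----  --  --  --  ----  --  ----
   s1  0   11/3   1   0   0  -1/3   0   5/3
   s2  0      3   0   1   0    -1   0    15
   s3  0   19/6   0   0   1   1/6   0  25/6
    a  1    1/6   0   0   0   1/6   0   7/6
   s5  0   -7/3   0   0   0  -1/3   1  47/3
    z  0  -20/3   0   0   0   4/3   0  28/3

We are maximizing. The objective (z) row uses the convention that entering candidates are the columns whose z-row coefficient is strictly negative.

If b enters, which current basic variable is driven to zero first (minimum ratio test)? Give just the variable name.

s1

Ratios: row 1 (s1): (5/3)/(11/3) = 5/11; row 2 (s2): 15/3 = 5; row 3 (s3): (25/6)/(19/6) = 25/19; row 4 (a): (7/6)/(1/6) = 7; row 5 (s5): entry -7/3 ≤ 0, skip.
Minimum ratio 5/11 is in the s1 row, so s1 leaves.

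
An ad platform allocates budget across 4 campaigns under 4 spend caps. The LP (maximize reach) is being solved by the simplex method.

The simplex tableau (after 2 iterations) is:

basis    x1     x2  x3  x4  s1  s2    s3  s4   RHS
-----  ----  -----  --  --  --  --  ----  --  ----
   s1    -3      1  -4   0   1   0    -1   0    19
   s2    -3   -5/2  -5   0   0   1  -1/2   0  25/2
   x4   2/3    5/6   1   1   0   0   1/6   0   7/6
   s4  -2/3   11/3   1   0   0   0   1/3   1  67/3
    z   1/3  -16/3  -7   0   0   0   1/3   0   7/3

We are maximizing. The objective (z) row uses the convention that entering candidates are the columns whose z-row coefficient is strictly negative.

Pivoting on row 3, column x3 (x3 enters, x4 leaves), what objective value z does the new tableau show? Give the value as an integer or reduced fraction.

21/2

Minimum ratio for x3: (7/6)/1 = 7/6.
z changes by −(z-row coeff of x3)·ratio = −(-7)·(7/6) = 49/6.
New z = 7/3 + (49/6) = 21/2.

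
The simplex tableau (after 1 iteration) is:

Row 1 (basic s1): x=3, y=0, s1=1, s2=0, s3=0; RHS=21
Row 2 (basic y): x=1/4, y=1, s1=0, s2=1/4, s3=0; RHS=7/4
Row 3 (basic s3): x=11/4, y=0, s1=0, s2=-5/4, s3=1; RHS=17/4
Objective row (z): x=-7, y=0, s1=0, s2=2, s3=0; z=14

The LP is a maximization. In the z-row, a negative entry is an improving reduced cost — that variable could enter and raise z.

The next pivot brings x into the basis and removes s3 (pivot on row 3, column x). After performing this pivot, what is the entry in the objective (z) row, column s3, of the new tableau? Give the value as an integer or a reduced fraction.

Pivot element is row 3, column x: 11/4.
Normalize row 3: new (row 3, s3) = 1/(11/4) = 4/11.
z-row ← z-row − (-7)·(new row 3): 0 − (-7)·(4/11) = 28/11.

28/11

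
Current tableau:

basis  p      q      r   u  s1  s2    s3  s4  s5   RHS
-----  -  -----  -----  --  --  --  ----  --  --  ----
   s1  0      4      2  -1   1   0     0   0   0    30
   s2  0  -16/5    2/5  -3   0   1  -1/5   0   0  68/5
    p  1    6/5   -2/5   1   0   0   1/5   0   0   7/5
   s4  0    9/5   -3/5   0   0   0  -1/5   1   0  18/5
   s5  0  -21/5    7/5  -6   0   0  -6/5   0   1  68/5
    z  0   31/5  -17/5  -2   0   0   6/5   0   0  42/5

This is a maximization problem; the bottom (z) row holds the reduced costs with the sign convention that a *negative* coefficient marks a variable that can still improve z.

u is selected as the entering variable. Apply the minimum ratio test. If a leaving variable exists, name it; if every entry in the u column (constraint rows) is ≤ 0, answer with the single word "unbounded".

Ratios: row 1 (s1): entry -1 ≤ 0, skip; row 2 (s2): entry -3 ≤ 0, skip; row 3 (p): (7/5)/1 = 7/5; row 4 (s4): entry 0 ≤ 0, skip; row 5 (s5): entry -6 ≤ 0, skip.
Minimum ratio is in the p row, so p leaves.

p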